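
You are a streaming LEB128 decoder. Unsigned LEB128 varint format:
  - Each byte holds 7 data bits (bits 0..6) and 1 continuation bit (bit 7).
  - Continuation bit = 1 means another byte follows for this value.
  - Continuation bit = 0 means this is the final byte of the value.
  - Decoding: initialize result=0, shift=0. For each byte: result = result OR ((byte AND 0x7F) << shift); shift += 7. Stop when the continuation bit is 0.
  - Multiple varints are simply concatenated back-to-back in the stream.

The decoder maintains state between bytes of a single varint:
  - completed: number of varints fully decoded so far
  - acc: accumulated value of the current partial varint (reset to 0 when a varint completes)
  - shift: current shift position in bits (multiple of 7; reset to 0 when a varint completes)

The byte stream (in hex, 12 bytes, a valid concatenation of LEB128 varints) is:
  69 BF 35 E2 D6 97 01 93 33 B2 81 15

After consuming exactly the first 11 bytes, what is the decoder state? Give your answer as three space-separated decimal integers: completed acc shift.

Answer: 4 178 14

Derivation:
byte[0]=0x69 cont=0 payload=0x69: varint #1 complete (value=105); reset -> completed=1 acc=0 shift=0
byte[1]=0xBF cont=1 payload=0x3F: acc |= 63<<0 -> completed=1 acc=63 shift=7
byte[2]=0x35 cont=0 payload=0x35: varint #2 complete (value=6847); reset -> completed=2 acc=0 shift=0
byte[3]=0xE2 cont=1 payload=0x62: acc |= 98<<0 -> completed=2 acc=98 shift=7
byte[4]=0xD6 cont=1 payload=0x56: acc |= 86<<7 -> completed=2 acc=11106 shift=14
byte[5]=0x97 cont=1 payload=0x17: acc |= 23<<14 -> completed=2 acc=387938 shift=21
byte[6]=0x01 cont=0 payload=0x01: varint #3 complete (value=2485090); reset -> completed=3 acc=0 shift=0
byte[7]=0x93 cont=1 payload=0x13: acc |= 19<<0 -> completed=3 acc=19 shift=7
byte[8]=0x33 cont=0 payload=0x33: varint #4 complete (value=6547); reset -> completed=4 acc=0 shift=0
byte[9]=0xB2 cont=1 payload=0x32: acc |= 50<<0 -> completed=4 acc=50 shift=7
byte[10]=0x81 cont=1 payload=0x01: acc |= 1<<7 -> completed=4 acc=178 shift=14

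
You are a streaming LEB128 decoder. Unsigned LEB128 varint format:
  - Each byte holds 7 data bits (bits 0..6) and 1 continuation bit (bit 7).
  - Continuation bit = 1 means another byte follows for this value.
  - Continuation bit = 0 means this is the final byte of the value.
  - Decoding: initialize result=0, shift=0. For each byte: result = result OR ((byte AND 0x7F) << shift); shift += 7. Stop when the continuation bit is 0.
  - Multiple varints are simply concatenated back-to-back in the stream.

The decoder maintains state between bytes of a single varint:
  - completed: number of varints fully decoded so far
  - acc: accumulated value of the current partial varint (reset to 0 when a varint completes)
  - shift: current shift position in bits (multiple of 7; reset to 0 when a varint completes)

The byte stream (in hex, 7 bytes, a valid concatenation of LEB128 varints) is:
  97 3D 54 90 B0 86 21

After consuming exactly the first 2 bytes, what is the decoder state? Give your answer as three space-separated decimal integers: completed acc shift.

byte[0]=0x97 cont=1 payload=0x17: acc |= 23<<0 -> completed=0 acc=23 shift=7
byte[1]=0x3D cont=0 payload=0x3D: varint #1 complete (value=7831); reset -> completed=1 acc=0 shift=0

Answer: 1 0 0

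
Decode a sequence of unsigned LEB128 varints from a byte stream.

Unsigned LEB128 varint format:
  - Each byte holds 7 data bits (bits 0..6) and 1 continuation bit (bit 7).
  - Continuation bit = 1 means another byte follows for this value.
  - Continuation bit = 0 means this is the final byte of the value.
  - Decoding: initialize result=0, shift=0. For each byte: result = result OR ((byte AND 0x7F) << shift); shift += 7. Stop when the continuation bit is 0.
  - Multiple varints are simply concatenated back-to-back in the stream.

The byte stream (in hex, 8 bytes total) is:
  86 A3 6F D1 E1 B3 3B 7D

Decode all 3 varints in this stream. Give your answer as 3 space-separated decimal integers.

  byte[0]=0x86 cont=1 payload=0x06=6: acc |= 6<<0 -> acc=6 shift=7
  byte[1]=0xA3 cont=1 payload=0x23=35: acc |= 35<<7 -> acc=4486 shift=14
  byte[2]=0x6F cont=0 payload=0x6F=111: acc |= 111<<14 -> acc=1823110 shift=21 [end]
Varint 1: bytes[0:3] = 86 A3 6F -> value 1823110 (3 byte(s))
  byte[3]=0xD1 cont=1 payload=0x51=81: acc |= 81<<0 -> acc=81 shift=7
  byte[4]=0xE1 cont=1 payload=0x61=97: acc |= 97<<7 -> acc=12497 shift=14
  byte[5]=0xB3 cont=1 payload=0x33=51: acc |= 51<<14 -> acc=848081 shift=21
  byte[6]=0x3B cont=0 payload=0x3B=59: acc |= 59<<21 -> acc=124580049 shift=28 [end]
Varint 2: bytes[3:7] = D1 E1 B3 3B -> value 124580049 (4 byte(s))
  byte[7]=0x7D cont=0 payload=0x7D=125: acc |= 125<<0 -> acc=125 shift=7 [end]
Varint 3: bytes[7:8] = 7D -> value 125 (1 byte(s))

Answer: 1823110 124580049 125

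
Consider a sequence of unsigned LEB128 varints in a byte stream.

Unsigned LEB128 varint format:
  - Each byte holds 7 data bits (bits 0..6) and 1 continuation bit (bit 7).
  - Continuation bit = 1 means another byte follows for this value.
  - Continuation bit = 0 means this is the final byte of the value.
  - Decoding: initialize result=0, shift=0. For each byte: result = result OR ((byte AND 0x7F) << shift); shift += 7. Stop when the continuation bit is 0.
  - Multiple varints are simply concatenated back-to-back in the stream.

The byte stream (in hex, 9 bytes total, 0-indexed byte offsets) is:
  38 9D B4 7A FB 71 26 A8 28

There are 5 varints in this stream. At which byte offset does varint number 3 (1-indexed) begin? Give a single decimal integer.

  byte[0]=0x38 cont=0 payload=0x38=56: acc |= 56<<0 -> acc=56 shift=7 [end]
Varint 1: bytes[0:1] = 38 -> value 56 (1 byte(s))
  byte[1]=0x9D cont=1 payload=0x1D=29: acc |= 29<<0 -> acc=29 shift=7
  byte[2]=0xB4 cont=1 payload=0x34=52: acc |= 52<<7 -> acc=6685 shift=14
  byte[3]=0x7A cont=0 payload=0x7A=122: acc |= 122<<14 -> acc=2005533 shift=21 [end]
Varint 2: bytes[1:4] = 9D B4 7A -> value 2005533 (3 byte(s))
  byte[4]=0xFB cont=1 payload=0x7B=123: acc |= 123<<0 -> acc=123 shift=7
  byte[5]=0x71 cont=0 payload=0x71=113: acc |= 113<<7 -> acc=14587 shift=14 [end]
Varint 3: bytes[4:6] = FB 71 -> value 14587 (2 byte(s))
  byte[6]=0x26 cont=0 payload=0x26=38: acc |= 38<<0 -> acc=38 shift=7 [end]
Varint 4: bytes[6:7] = 26 -> value 38 (1 byte(s))
  byte[7]=0xA8 cont=1 payload=0x28=40: acc |= 40<<0 -> acc=40 shift=7
  byte[8]=0x28 cont=0 payload=0x28=40: acc |= 40<<7 -> acc=5160 shift=14 [end]
Varint 5: bytes[7:9] = A8 28 -> value 5160 (2 byte(s))

Answer: 4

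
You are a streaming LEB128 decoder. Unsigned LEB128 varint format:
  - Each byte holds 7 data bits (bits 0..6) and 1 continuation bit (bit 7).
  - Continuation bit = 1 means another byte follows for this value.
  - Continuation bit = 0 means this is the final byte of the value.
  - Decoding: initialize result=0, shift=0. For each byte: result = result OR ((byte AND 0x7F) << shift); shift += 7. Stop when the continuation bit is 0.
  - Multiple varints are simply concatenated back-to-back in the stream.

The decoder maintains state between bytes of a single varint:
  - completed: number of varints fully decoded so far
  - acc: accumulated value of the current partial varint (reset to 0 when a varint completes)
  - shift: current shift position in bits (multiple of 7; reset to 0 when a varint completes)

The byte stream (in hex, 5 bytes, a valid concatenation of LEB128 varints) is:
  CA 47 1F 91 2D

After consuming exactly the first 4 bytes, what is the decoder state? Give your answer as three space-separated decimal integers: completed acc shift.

Answer: 2 17 7

Derivation:
byte[0]=0xCA cont=1 payload=0x4A: acc |= 74<<0 -> completed=0 acc=74 shift=7
byte[1]=0x47 cont=0 payload=0x47: varint #1 complete (value=9162); reset -> completed=1 acc=0 shift=0
byte[2]=0x1F cont=0 payload=0x1F: varint #2 complete (value=31); reset -> completed=2 acc=0 shift=0
byte[3]=0x91 cont=1 payload=0x11: acc |= 17<<0 -> completed=2 acc=17 shift=7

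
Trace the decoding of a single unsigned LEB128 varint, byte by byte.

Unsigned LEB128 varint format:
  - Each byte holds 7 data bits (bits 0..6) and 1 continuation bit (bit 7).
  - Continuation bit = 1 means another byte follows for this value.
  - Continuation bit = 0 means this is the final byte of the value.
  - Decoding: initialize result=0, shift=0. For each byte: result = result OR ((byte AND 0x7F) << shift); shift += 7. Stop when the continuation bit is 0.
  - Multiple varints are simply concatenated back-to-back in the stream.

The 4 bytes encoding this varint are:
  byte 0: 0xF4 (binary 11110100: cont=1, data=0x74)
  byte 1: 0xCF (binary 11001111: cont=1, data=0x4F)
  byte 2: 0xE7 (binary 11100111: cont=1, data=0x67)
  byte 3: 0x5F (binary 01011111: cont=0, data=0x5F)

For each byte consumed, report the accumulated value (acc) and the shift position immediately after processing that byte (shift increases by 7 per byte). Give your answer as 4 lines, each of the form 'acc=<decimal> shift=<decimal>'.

Answer: acc=116 shift=7
acc=10228 shift=14
acc=1697780 shift=21
acc=200927220 shift=28

Derivation:
byte 0=0xF4: payload=0x74=116, contrib = 116<<0 = 116; acc -> 116, shift -> 7
byte 1=0xCF: payload=0x4F=79, contrib = 79<<7 = 10112; acc -> 10228, shift -> 14
byte 2=0xE7: payload=0x67=103, contrib = 103<<14 = 1687552; acc -> 1697780, shift -> 21
byte 3=0x5F: payload=0x5F=95, contrib = 95<<21 = 199229440; acc -> 200927220, shift -> 28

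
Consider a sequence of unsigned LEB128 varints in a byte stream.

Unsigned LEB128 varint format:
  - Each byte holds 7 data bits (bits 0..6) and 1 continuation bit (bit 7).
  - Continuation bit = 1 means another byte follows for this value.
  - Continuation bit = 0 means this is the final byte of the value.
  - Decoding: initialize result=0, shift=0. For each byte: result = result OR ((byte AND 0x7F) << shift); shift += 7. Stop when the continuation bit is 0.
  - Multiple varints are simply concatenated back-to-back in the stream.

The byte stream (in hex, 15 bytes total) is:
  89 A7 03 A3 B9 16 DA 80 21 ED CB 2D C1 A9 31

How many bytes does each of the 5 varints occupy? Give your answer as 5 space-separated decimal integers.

  byte[0]=0x89 cont=1 payload=0x09=9: acc |= 9<<0 -> acc=9 shift=7
  byte[1]=0xA7 cont=1 payload=0x27=39: acc |= 39<<7 -> acc=5001 shift=14
  byte[2]=0x03 cont=0 payload=0x03=3: acc |= 3<<14 -> acc=54153 shift=21 [end]
Varint 1: bytes[0:3] = 89 A7 03 -> value 54153 (3 byte(s))
  byte[3]=0xA3 cont=1 payload=0x23=35: acc |= 35<<0 -> acc=35 shift=7
  byte[4]=0xB9 cont=1 payload=0x39=57: acc |= 57<<7 -> acc=7331 shift=14
  byte[5]=0x16 cont=0 payload=0x16=22: acc |= 22<<14 -> acc=367779 shift=21 [end]
Varint 2: bytes[3:6] = A3 B9 16 -> value 367779 (3 byte(s))
  byte[6]=0xDA cont=1 payload=0x5A=90: acc |= 90<<0 -> acc=90 shift=7
  byte[7]=0x80 cont=1 payload=0x00=0: acc |= 0<<7 -> acc=90 shift=14
  byte[8]=0x21 cont=0 payload=0x21=33: acc |= 33<<14 -> acc=540762 shift=21 [end]
Varint 3: bytes[6:9] = DA 80 21 -> value 540762 (3 byte(s))
  byte[9]=0xED cont=1 payload=0x6D=109: acc |= 109<<0 -> acc=109 shift=7
  byte[10]=0xCB cont=1 payload=0x4B=75: acc |= 75<<7 -> acc=9709 shift=14
  byte[11]=0x2D cont=0 payload=0x2D=45: acc |= 45<<14 -> acc=746989 shift=21 [end]
Varint 4: bytes[9:12] = ED CB 2D -> value 746989 (3 byte(s))
  byte[12]=0xC1 cont=1 payload=0x41=65: acc |= 65<<0 -> acc=65 shift=7
  byte[13]=0xA9 cont=1 payload=0x29=41: acc |= 41<<7 -> acc=5313 shift=14
  byte[14]=0x31 cont=0 payload=0x31=49: acc |= 49<<14 -> acc=808129 shift=21 [end]
Varint 5: bytes[12:15] = C1 A9 31 -> value 808129 (3 byte(s))

Answer: 3 3 3 3 3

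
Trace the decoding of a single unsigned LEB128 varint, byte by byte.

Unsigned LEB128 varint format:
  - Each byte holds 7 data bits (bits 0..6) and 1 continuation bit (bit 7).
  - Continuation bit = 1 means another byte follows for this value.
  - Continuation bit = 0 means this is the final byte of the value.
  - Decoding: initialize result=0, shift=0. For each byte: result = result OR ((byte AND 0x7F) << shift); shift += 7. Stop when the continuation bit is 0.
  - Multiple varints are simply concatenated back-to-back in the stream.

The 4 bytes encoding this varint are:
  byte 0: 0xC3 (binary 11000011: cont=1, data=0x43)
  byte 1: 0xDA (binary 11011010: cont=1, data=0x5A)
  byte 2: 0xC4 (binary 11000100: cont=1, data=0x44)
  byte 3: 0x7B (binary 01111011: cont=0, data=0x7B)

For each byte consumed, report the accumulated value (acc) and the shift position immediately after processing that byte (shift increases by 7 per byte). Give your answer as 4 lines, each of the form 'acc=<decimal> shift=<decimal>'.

byte 0=0xC3: payload=0x43=67, contrib = 67<<0 = 67; acc -> 67, shift -> 7
byte 1=0xDA: payload=0x5A=90, contrib = 90<<7 = 11520; acc -> 11587, shift -> 14
byte 2=0xC4: payload=0x44=68, contrib = 68<<14 = 1114112; acc -> 1125699, shift -> 21
byte 3=0x7B: payload=0x7B=123, contrib = 123<<21 = 257949696; acc -> 259075395, shift -> 28

Answer: acc=67 shift=7
acc=11587 shift=14
acc=1125699 shift=21
acc=259075395 shift=28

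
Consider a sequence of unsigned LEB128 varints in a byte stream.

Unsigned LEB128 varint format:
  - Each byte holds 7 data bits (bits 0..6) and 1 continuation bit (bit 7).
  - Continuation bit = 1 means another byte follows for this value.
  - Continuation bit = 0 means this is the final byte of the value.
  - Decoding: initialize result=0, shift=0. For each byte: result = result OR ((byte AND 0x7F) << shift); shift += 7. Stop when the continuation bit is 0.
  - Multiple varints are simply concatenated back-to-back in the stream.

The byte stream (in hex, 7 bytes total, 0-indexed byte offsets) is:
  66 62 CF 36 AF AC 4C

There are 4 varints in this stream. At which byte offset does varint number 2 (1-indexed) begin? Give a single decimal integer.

Answer: 1

Derivation:
  byte[0]=0x66 cont=0 payload=0x66=102: acc |= 102<<0 -> acc=102 shift=7 [end]
Varint 1: bytes[0:1] = 66 -> value 102 (1 byte(s))
  byte[1]=0x62 cont=0 payload=0x62=98: acc |= 98<<0 -> acc=98 shift=7 [end]
Varint 2: bytes[1:2] = 62 -> value 98 (1 byte(s))
  byte[2]=0xCF cont=1 payload=0x4F=79: acc |= 79<<0 -> acc=79 shift=7
  byte[3]=0x36 cont=0 payload=0x36=54: acc |= 54<<7 -> acc=6991 shift=14 [end]
Varint 3: bytes[2:4] = CF 36 -> value 6991 (2 byte(s))
  byte[4]=0xAF cont=1 payload=0x2F=47: acc |= 47<<0 -> acc=47 shift=7
  byte[5]=0xAC cont=1 payload=0x2C=44: acc |= 44<<7 -> acc=5679 shift=14
  byte[6]=0x4C cont=0 payload=0x4C=76: acc |= 76<<14 -> acc=1250863 shift=21 [end]
Varint 4: bytes[4:7] = AF AC 4C -> value 1250863 (3 byte(s))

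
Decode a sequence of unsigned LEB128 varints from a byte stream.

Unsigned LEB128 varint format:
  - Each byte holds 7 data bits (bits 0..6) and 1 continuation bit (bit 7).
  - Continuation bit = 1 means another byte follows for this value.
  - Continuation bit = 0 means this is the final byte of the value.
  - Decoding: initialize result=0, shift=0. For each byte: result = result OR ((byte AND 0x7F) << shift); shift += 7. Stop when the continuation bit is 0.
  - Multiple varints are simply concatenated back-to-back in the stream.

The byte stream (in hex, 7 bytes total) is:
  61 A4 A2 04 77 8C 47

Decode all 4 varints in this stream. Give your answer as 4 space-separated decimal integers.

  byte[0]=0x61 cont=0 payload=0x61=97: acc |= 97<<0 -> acc=97 shift=7 [end]
Varint 1: bytes[0:1] = 61 -> value 97 (1 byte(s))
  byte[1]=0xA4 cont=1 payload=0x24=36: acc |= 36<<0 -> acc=36 shift=7
  byte[2]=0xA2 cont=1 payload=0x22=34: acc |= 34<<7 -> acc=4388 shift=14
  byte[3]=0x04 cont=0 payload=0x04=4: acc |= 4<<14 -> acc=69924 shift=21 [end]
Varint 2: bytes[1:4] = A4 A2 04 -> value 69924 (3 byte(s))
  byte[4]=0x77 cont=0 payload=0x77=119: acc |= 119<<0 -> acc=119 shift=7 [end]
Varint 3: bytes[4:5] = 77 -> value 119 (1 byte(s))
  byte[5]=0x8C cont=1 payload=0x0C=12: acc |= 12<<0 -> acc=12 shift=7
  byte[6]=0x47 cont=0 payload=0x47=71: acc |= 71<<7 -> acc=9100 shift=14 [end]
Varint 4: bytes[5:7] = 8C 47 -> value 9100 (2 byte(s))

Answer: 97 69924 119 9100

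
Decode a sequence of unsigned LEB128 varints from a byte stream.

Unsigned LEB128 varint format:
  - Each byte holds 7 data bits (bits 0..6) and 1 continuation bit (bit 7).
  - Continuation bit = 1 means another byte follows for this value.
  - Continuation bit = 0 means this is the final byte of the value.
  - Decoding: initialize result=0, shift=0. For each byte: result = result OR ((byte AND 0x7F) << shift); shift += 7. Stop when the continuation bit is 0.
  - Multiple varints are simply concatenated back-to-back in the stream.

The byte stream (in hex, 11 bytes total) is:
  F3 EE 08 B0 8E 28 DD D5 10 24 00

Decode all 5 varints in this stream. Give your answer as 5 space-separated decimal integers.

  byte[0]=0xF3 cont=1 payload=0x73=115: acc |= 115<<0 -> acc=115 shift=7
  byte[1]=0xEE cont=1 payload=0x6E=110: acc |= 110<<7 -> acc=14195 shift=14
  byte[2]=0x08 cont=0 payload=0x08=8: acc |= 8<<14 -> acc=145267 shift=21 [end]
Varint 1: bytes[0:3] = F3 EE 08 -> value 145267 (3 byte(s))
  byte[3]=0xB0 cont=1 payload=0x30=48: acc |= 48<<0 -> acc=48 shift=7
  byte[4]=0x8E cont=1 payload=0x0E=14: acc |= 14<<7 -> acc=1840 shift=14
  byte[5]=0x28 cont=0 payload=0x28=40: acc |= 40<<14 -> acc=657200 shift=21 [end]
Varint 2: bytes[3:6] = B0 8E 28 -> value 657200 (3 byte(s))
  byte[6]=0xDD cont=1 payload=0x5D=93: acc |= 93<<0 -> acc=93 shift=7
  byte[7]=0xD5 cont=1 payload=0x55=85: acc |= 85<<7 -> acc=10973 shift=14
  byte[8]=0x10 cont=0 payload=0x10=16: acc |= 16<<14 -> acc=273117 shift=21 [end]
Varint 3: bytes[6:9] = DD D5 10 -> value 273117 (3 byte(s))
  byte[9]=0x24 cont=0 payload=0x24=36: acc |= 36<<0 -> acc=36 shift=7 [end]
Varint 4: bytes[9:10] = 24 -> value 36 (1 byte(s))
  byte[10]=0x00 cont=0 payload=0x00=0: acc |= 0<<0 -> acc=0 shift=7 [end]
Varint 5: bytes[10:11] = 00 -> value 0 (1 byte(s))

Answer: 145267 657200 273117 36 0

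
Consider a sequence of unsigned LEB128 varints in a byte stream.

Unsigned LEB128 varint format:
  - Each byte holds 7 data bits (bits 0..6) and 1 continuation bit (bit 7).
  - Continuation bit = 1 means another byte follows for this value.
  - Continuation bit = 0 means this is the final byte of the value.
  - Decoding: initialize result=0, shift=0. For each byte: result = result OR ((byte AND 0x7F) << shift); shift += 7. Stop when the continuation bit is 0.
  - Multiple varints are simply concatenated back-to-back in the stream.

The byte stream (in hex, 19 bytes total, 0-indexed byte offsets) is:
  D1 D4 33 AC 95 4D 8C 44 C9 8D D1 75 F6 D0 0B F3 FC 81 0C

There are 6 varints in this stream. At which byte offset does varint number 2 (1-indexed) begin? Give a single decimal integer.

Answer: 3

Derivation:
  byte[0]=0xD1 cont=1 payload=0x51=81: acc |= 81<<0 -> acc=81 shift=7
  byte[1]=0xD4 cont=1 payload=0x54=84: acc |= 84<<7 -> acc=10833 shift=14
  byte[2]=0x33 cont=0 payload=0x33=51: acc |= 51<<14 -> acc=846417 shift=21 [end]
Varint 1: bytes[0:3] = D1 D4 33 -> value 846417 (3 byte(s))
  byte[3]=0xAC cont=1 payload=0x2C=44: acc |= 44<<0 -> acc=44 shift=7
  byte[4]=0x95 cont=1 payload=0x15=21: acc |= 21<<7 -> acc=2732 shift=14
  byte[5]=0x4D cont=0 payload=0x4D=77: acc |= 77<<14 -> acc=1264300 shift=21 [end]
Varint 2: bytes[3:6] = AC 95 4D -> value 1264300 (3 byte(s))
  byte[6]=0x8C cont=1 payload=0x0C=12: acc |= 12<<0 -> acc=12 shift=7
  byte[7]=0x44 cont=0 payload=0x44=68: acc |= 68<<7 -> acc=8716 shift=14 [end]
Varint 3: bytes[6:8] = 8C 44 -> value 8716 (2 byte(s))
  byte[8]=0xC9 cont=1 payload=0x49=73: acc |= 73<<0 -> acc=73 shift=7
  byte[9]=0x8D cont=1 payload=0x0D=13: acc |= 13<<7 -> acc=1737 shift=14
  byte[10]=0xD1 cont=1 payload=0x51=81: acc |= 81<<14 -> acc=1328841 shift=21
  byte[11]=0x75 cont=0 payload=0x75=117: acc |= 117<<21 -> acc=246695625 shift=28 [end]
Varint 4: bytes[8:12] = C9 8D D1 75 -> value 246695625 (4 byte(s))
  byte[12]=0xF6 cont=1 payload=0x76=118: acc |= 118<<0 -> acc=118 shift=7
  byte[13]=0xD0 cont=1 payload=0x50=80: acc |= 80<<7 -> acc=10358 shift=14
  byte[14]=0x0B cont=0 payload=0x0B=11: acc |= 11<<14 -> acc=190582 shift=21 [end]
Varint 5: bytes[12:15] = F6 D0 0B -> value 190582 (3 byte(s))
  byte[15]=0xF3 cont=1 payload=0x73=115: acc |= 115<<0 -> acc=115 shift=7
  byte[16]=0xFC cont=1 payload=0x7C=124: acc |= 124<<7 -> acc=15987 shift=14
  byte[17]=0x81 cont=1 payload=0x01=1: acc |= 1<<14 -> acc=32371 shift=21
  byte[18]=0x0C cont=0 payload=0x0C=12: acc |= 12<<21 -> acc=25198195 shift=28 [end]
Varint 6: bytes[15:19] = F3 FC 81 0C -> value 25198195 (4 byte(s))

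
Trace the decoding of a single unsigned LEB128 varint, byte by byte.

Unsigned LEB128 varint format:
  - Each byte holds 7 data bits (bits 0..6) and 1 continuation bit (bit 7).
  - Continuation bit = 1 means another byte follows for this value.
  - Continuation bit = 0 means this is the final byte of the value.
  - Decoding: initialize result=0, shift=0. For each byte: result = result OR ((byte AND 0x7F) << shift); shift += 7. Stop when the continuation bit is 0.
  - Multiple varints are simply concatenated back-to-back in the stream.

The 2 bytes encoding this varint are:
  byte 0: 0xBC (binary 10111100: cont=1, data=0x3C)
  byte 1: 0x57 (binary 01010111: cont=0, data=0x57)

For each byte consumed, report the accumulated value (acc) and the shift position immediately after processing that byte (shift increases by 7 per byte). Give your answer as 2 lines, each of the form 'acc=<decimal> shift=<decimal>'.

Answer: acc=60 shift=7
acc=11196 shift=14

Derivation:
byte 0=0xBC: payload=0x3C=60, contrib = 60<<0 = 60; acc -> 60, shift -> 7
byte 1=0x57: payload=0x57=87, contrib = 87<<7 = 11136; acc -> 11196, shift -> 14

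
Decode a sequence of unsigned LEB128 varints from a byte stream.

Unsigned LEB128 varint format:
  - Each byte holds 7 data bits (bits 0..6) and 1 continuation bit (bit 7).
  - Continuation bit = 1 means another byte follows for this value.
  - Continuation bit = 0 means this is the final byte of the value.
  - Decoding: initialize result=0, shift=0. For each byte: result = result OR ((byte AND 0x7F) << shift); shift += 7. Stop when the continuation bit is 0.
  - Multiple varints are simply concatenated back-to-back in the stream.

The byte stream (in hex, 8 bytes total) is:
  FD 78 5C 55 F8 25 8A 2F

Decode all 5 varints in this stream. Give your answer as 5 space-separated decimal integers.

  byte[0]=0xFD cont=1 payload=0x7D=125: acc |= 125<<0 -> acc=125 shift=7
  byte[1]=0x78 cont=0 payload=0x78=120: acc |= 120<<7 -> acc=15485 shift=14 [end]
Varint 1: bytes[0:2] = FD 78 -> value 15485 (2 byte(s))
  byte[2]=0x5C cont=0 payload=0x5C=92: acc |= 92<<0 -> acc=92 shift=7 [end]
Varint 2: bytes[2:3] = 5C -> value 92 (1 byte(s))
  byte[3]=0x55 cont=0 payload=0x55=85: acc |= 85<<0 -> acc=85 shift=7 [end]
Varint 3: bytes[3:4] = 55 -> value 85 (1 byte(s))
  byte[4]=0xF8 cont=1 payload=0x78=120: acc |= 120<<0 -> acc=120 shift=7
  byte[5]=0x25 cont=0 payload=0x25=37: acc |= 37<<7 -> acc=4856 shift=14 [end]
Varint 4: bytes[4:6] = F8 25 -> value 4856 (2 byte(s))
  byte[6]=0x8A cont=1 payload=0x0A=10: acc |= 10<<0 -> acc=10 shift=7
  byte[7]=0x2F cont=0 payload=0x2F=47: acc |= 47<<7 -> acc=6026 shift=14 [end]
Varint 5: bytes[6:8] = 8A 2F -> value 6026 (2 byte(s))

Answer: 15485 92 85 4856 6026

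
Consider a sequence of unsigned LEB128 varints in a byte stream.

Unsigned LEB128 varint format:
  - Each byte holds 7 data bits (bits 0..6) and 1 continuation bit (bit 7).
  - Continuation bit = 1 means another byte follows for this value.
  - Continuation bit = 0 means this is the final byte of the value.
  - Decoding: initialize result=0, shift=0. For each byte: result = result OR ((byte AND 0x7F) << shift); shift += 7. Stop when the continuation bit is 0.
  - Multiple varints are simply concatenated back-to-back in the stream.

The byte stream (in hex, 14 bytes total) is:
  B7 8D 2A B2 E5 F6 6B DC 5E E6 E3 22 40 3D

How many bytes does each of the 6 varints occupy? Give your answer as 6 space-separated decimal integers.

  byte[0]=0xB7 cont=1 payload=0x37=55: acc |= 55<<0 -> acc=55 shift=7
  byte[1]=0x8D cont=1 payload=0x0D=13: acc |= 13<<7 -> acc=1719 shift=14
  byte[2]=0x2A cont=0 payload=0x2A=42: acc |= 42<<14 -> acc=689847 shift=21 [end]
Varint 1: bytes[0:3] = B7 8D 2A -> value 689847 (3 byte(s))
  byte[3]=0xB2 cont=1 payload=0x32=50: acc |= 50<<0 -> acc=50 shift=7
  byte[4]=0xE5 cont=1 payload=0x65=101: acc |= 101<<7 -> acc=12978 shift=14
  byte[5]=0xF6 cont=1 payload=0x76=118: acc |= 118<<14 -> acc=1946290 shift=21
  byte[6]=0x6B cont=0 payload=0x6B=107: acc |= 107<<21 -> acc=226341554 shift=28 [end]
Varint 2: bytes[3:7] = B2 E5 F6 6B -> value 226341554 (4 byte(s))
  byte[7]=0xDC cont=1 payload=0x5C=92: acc |= 92<<0 -> acc=92 shift=7
  byte[8]=0x5E cont=0 payload=0x5E=94: acc |= 94<<7 -> acc=12124 shift=14 [end]
Varint 3: bytes[7:9] = DC 5E -> value 12124 (2 byte(s))
  byte[9]=0xE6 cont=1 payload=0x66=102: acc |= 102<<0 -> acc=102 shift=7
  byte[10]=0xE3 cont=1 payload=0x63=99: acc |= 99<<7 -> acc=12774 shift=14
  byte[11]=0x22 cont=0 payload=0x22=34: acc |= 34<<14 -> acc=569830 shift=21 [end]
Varint 4: bytes[9:12] = E6 E3 22 -> value 569830 (3 byte(s))
  byte[12]=0x40 cont=0 payload=0x40=64: acc |= 64<<0 -> acc=64 shift=7 [end]
Varint 5: bytes[12:13] = 40 -> value 64 (1 byte(s))
  byte[13]=0x3D cont=0 payload=0x3D=61: acc |= 61<<0 -> acc=61 shift=7 [end]
Varint 6: bytes[13:14] = 3D -> value 61 (1 byte(s))

Answer: 3 4 2 3 1 1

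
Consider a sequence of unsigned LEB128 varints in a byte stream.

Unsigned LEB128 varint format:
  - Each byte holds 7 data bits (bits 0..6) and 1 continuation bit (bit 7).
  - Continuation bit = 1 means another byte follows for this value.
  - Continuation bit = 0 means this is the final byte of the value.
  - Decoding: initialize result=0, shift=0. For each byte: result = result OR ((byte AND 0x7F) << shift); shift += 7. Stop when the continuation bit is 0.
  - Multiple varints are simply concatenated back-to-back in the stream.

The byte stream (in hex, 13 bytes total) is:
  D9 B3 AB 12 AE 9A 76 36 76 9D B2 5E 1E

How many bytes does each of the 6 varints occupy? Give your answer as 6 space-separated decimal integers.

Answer: 4 3 1 1 3 1

Derivation:
  byte[0]=0xD9 cont=1 payload=0x59=89: acc |= 89<<0 -> acc=89 shift=7
  byte[1]=0xB3 cont=1 payload=0x33=51: acc |= 51<<7 -> acc=6617 shift=14
  byte[2]=0xAB cont=1 payload=0x2B=43: acc |= 43<<14 -> acc=711129 shift=21
  byte[3]=0x12 cont=0 payload=0x12=18: acc |= 18<<21 -> acc=38459865 shift=28 [end]
Varint 1: bytes[0:4] = D9 B3 AB 12 -> value 38459865 (4 byte(s))
  byte[4]=0xAE cont=1 payload=0x2E=46: acc |= 46<<0 -> acc=46 shift=7
  byte[5]=0x9A cont=1 payload=0x1A=26: acc |= 26<<7 -> acc=3374 shift=14
  byte[6]=0x76 cont=0 payload=0x76=118: acc |= 118<<14 -> acc=1936686 shift=21 [end]
Varint 2: bytes[4:7] = AE 9A 76 -> value 1936686 (3 byte(s))
  byte[7]=0x36 cont=0 payload=0x36=54: acc |= 54<<0 -> acc=54 shift=7 [end]
Varint 3: bytes[7:8] = 36 -> value 54 (1 byte(s))
  byte[8]=0x76 cont=0 payload=0x76=118: acc |= 118<<0 -> acc=118 shift=7 [end]
Varint 4: bytes[8:9] = 76 -> value 118 (1 byte(s))
  byte[9]=0x9D cont=1 payload=0x1D=29: acc |= 29<<0 -> acc=29 shift=7
  byte[10]=0xB2 cont=1 payload=0x32=50: acc |= 50<<7 -> acc=6429 shift=14
  byte[11]=0x5E cont=0 payload=0x5E=94: acc |= 94<<14 -> acc=1546525 shift=21 [end]
Varint 5: bytes[9:12] = 9D B2 5E -> value 1546525 (3 byte(s))
  byte[12]=0x1E cont=0 payload=0x1E=30: acc |= 30<<0 -> acc=30 shift=7 [end]
Varint 6: bytes[12:13] = 1E -> value 30 (1 byte(s))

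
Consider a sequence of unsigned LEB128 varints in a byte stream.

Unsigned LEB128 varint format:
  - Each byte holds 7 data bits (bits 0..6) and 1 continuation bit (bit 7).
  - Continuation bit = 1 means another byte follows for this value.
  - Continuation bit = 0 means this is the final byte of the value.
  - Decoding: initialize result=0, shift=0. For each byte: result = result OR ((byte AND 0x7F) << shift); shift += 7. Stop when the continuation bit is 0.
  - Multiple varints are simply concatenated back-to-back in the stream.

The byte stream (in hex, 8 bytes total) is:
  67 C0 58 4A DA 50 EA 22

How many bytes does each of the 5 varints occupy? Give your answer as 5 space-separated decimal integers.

Answer: 1 2 1 2 2

Derivation:
  byte[0]=0x67 cont=0 payload=0x67=103: acc |= 103<<0 -> acc=103 shift=7 [end]
Varint 1: bytes[0:1] = 67 -> value 103 (1 byte(s))
  byte[1]=0xC0 cont=1 payload=0x40=64: acc |= 64<<0 -> acc=64 shift=7
  byte[2]=0x58 cont=0 payload=0x58=88: acc |= 88<<7 -> acc=11328 shift=14 [end]
Varint 2: bytes[1:3] = C0 58 -> value 11328 (2 byte(s))
  byte[3]=0x4A cont=0 payload=0x4A=74: acc |= 74<<0 -> acc=74 shift=7 [end]
Varint 3: bytes[3:4] = 4A -> value 74 (1 byte(s))
  byte[4]=0xDA cont=1 payload=0x5A=90: acc |= 90<<0 -> acc=90 shift=7
  byte[5]=0x50 cont=0 payload=0x50=80: acc |= 80<<7 -> acc=10330 shift=14 [end]
Varint 4: bytes[4:6] = DA 50 -> value 10330 (2 byte(s))
  byte[6]=0xEA cont=1 payload=0x6A=106: acc |= 106<<0 -> acc=106 shift=7
  byte[7]=0x22 cont=0 payload=0x22=34: acc |= 34<<7 -> acc=4458 shift=14 [end]
Varint 5: bytes[6:8] = EA 22 -> value 4458 (2 byte(s))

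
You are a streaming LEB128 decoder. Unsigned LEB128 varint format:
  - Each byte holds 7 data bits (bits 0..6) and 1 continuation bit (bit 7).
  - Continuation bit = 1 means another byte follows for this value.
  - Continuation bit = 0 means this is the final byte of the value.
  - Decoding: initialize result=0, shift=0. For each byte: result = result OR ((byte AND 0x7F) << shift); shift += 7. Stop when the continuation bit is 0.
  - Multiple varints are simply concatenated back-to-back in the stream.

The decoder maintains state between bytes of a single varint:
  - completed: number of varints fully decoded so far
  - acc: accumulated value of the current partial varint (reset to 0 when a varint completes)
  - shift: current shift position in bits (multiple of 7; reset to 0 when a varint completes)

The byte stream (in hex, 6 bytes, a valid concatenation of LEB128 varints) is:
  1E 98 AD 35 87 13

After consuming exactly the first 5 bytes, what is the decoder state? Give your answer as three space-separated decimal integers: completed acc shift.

byte[0]=0x1E cont=0 payload=0x1E: varint #1 complete (value=30); reset -> completed=1 acc=0 shift=0
byte[1]=0x98 cont=1 payload=0x18: acc |= 24<<0 -> completed=1 acc=24 shift=7
byte[2]=0xAD cont=1 payload=0x2D: acc |= 45<<7 -> completed=1 acc=5784 shift=14
byte[3]=0x35 cont=0 payload=0x35: varint #2 complete (value=874136); reset -> completed=2 acc=0 shift=0
byte[4]=0x87 cont=1 payload=0x07: acc |= 7<<0 -> completed=2 acc=7 shift=7

Answer: 2 7 7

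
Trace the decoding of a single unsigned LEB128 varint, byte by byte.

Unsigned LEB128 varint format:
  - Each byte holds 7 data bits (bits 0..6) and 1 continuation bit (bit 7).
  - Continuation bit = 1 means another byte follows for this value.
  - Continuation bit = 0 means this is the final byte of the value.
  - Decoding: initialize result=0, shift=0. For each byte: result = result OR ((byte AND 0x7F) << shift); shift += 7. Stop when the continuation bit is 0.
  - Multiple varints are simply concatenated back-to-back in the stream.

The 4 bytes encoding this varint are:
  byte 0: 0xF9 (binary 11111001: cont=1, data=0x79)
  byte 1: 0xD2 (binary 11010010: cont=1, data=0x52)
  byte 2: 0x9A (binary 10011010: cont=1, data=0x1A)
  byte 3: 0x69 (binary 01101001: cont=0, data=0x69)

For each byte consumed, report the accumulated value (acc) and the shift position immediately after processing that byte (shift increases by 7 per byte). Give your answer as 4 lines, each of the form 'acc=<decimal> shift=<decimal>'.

byte 0=0xF9: payload=0x79=121, contrib = 121<<0 = 121; acc -> 121, shift -> 7
byte 1=0xD2: payload=0x52=82, contrib = 82<<7 = 10496; acc -> 10617, shift -> 14
byte 2=0x9A: payload=0x1A=26, contrib = 26<<14 = 425984; acc -> 436601, shift -> 21
byte 3=0x69: payload=0x69=105, contrib = 105<<21 = 220200960; acc -> 220637561, shift -> 28

Answer: acc=121 shift=7
acc=10617 shift=14
acc=436601 shift=21
acc=220637561 shift=28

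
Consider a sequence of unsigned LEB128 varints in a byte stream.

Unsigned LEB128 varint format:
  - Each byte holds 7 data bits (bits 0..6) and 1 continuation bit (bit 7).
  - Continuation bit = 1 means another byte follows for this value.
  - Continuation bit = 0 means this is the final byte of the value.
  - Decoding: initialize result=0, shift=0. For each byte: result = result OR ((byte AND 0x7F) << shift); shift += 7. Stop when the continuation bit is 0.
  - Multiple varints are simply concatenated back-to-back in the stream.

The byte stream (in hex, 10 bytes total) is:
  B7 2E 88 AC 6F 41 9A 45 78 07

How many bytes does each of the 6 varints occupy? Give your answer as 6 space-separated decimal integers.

Answer: 2 3 1 2 1 1

Derivation:
  byte[0]=0xB7 cont=1 payload=0x37=55: acc |= 55<<0 -> acc=55 shift=7
  byte[1]=0x2E cont=0 payload=0x2E=46: acc |= 46<<7 -> acc=5943 shift=14 [end]
Varint 1: bytes[0:2] = B7 2E -> value 5943 (2 byte(s))
  byte[2]=0x88 cont=1 payload=0x08=8: acc |= 8<<0 -> acc=8 shift=7
  byte[3]=0xAC cont=1 payload=0x2C=44: acc |= 44<<7 -> acc=5640 shift=14
  byte[4]=0x6F cont=0 payload=0x6F=111: acc |= 111<<14 -> acc=1824264 shift=21 [end]
Varint 2: bytes[2:5] = 88 AC 6F -> value 1824264 (3 byte(s))
  byte[5]=0x41 cont=0 payload=0x41=65: acc |= 65<<0 -> acc=65 shift=7 [end]
Varint 3: bytes[5:6] = 41 -> value 65 (1 byte(s))
  byte[6]=0x9A cont=1 payload=0x1A=26: acc |= 26<<0 -> acc=26 shift=7
  byte[7]=0x45 cont=0 payload=0x45=69: acc |= 69<<7 -> acc=8858 shift=14 [end]
Varint 4: bytes[6:8] = 9A 45 -> value 8858 (2 byte(s))
  byte[8]=0x78 cont=0 payload=0x78=120: acc |= 120<<0 -> acc=120 shift=7 [end]
Varint 5: bytes[8:9] = 78 -> value 120 (1 byte(s))
  byte[9]=0x07 cont=0 payload=0x07=7: acc |= 7<<0 -> acc=7 shift=7 [end]
Varint 6: bytes[9:10] = 07 -> value 7 (1 byte(s))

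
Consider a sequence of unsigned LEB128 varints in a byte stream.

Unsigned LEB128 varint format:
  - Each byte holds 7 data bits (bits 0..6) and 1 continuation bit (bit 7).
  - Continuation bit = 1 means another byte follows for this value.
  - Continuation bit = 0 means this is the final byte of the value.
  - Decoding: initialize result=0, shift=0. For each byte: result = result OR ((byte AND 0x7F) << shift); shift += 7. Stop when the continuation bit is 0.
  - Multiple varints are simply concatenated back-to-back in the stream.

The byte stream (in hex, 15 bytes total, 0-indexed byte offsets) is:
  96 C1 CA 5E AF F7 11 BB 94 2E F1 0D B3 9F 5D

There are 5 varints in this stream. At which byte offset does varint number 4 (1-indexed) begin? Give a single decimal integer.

Answer: 10

Derivation:
  byte[0]=0x96 cont=1 payload=0x16=22: acc |= 22<<0 -> acc=22 shift=7
  byte[1]=0xC1 cont=1 payload=0x41=65: acc |= 65<<7 -> acc=8342 shift=14
  byte[2]=0xCA cont=1 payload=0x4A=74: acc |= 74<<14 -> acc=1220758 shift=21
  byte[3]=0x5E cont=0 payload=0x5E=94: acc |= 94<<21 -> acc=198353046 shift=28 [end]
Varint 1: bytes[0:4] = 96 C1 CA 5E -> value 198353046 (4 byte(s))
  byte[4]=0xAF cont=1 payload=0x2F=47: acc |= 47<<0 -> acc=47 shift=7
  byte[5]=0xF7 cont=1 payload=0x77=119: acc |= 119<<7 -> acc=15279 shift=14
  byte[6]=0x11 cont=0 payload=0x11=17: acc |= 17<<14 -> acc=293807 shift=21 [end]
Varint 2: bytes[4:7] = AF F7 11 -> value 293807 (3 byte(s))
  byte[7]=0xBB cont=1 payload=0x3B=59: acc |= 59<<0 -> acc=59 shift=7
  byte[8]=0x94 cont=1 payload=0x14=20: acc |= 20<<7 -> acc=2619 shift=14
  byte[9]=0x2E cont=0 payload=0x2E=46: acc |= 46<<14 -> acc=756283 shift=21 [end]
Varint 3: bytes[7:10] = BB 94 2E -> value 756283 (3 byte(s))
  byte[10]=0xF1 cont=1 payload=0x71=113: acc |= 113<<0 -> acc=113 shift=7
  byte[11]=0x0D cont=0 payload=0x0D=13: acc |= 13<<7 -> acc=1777 shift=14 [end]
Varint 4: bytes[10:12] = F1 0D -> value 1777 (2 byte(s))
  byte[12]=0xB3 cont=1 payload=0x33=51: acc |= 51<<0 -> acc=51 shift=7
  byte[13]=0x9F cont=1 payload=0x1F=31: acc |= 31<<7 -> acc=4019 shift=14
  byte[14]=0x5D cont=0 payload=0x5D=93: acc |= 93<<14 -> acc=1527731 shift=21 [end]
Varint 5: bytes[12:15] = B3 9F 5D -> value 1527731 (3 byte(s))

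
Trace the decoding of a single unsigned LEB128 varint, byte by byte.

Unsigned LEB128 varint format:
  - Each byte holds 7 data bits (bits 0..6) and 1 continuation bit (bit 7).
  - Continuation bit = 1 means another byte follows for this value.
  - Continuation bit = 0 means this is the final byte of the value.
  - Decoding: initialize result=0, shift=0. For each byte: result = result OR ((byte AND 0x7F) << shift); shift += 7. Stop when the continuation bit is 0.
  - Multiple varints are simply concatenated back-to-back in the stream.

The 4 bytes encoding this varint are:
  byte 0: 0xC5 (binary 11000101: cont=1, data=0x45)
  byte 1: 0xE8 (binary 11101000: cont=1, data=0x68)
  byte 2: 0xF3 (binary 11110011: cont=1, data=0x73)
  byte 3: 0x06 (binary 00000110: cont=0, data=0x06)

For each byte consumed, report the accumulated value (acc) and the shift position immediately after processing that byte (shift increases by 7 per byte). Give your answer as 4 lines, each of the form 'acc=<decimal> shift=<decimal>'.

Answer: acc=69 shift=7
acc=13381 shift=14
acc=1897541 shift=21
acc=14480453 shift=28

Derivation:
byte 0=0xC5: payload=0x45=69, contrib = 69<<0 = 69; acc -> 69, shift -> 7
byte 1=0xE8: payload=0x68=104, contrib = 104<<7 = 13312; acc -> 13381, shift -> 14
byte 2=0xF3: payload=0x73=115, contrib = 115<<14 = 1884160; acc -> 1897541, shift -> 21
byte 3=0x06: payload=0x06=6, contrib = 6<<21 = 12582912; acc -> 14480453, shift -> 28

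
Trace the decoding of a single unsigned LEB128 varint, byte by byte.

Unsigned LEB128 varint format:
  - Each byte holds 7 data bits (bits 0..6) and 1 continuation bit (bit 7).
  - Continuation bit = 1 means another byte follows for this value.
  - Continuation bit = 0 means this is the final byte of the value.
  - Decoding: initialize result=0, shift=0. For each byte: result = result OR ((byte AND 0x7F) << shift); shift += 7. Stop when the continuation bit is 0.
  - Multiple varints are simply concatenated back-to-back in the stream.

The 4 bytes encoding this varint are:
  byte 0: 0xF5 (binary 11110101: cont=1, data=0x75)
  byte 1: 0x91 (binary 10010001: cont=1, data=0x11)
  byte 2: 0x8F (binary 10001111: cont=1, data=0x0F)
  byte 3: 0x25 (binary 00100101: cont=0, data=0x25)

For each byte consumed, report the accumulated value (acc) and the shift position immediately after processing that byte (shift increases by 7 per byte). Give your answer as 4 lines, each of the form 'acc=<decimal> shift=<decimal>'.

Answer: acc=117 shift=7
acc=2293 shift=14
acc=248053 shift=21
acc=77842677 shift=28

Derivation:
byte 0=0xF5: payload=0x75=117, contrib = 117<<0 = 117; acc -> 117, shift -> 7
byte 1=0x91: payload=0x11=17, contrib = 17<<7 = 2176; acc -> 2293, shift -> 14
byte 2=0x8F: payload=0x0F=15, contrib = 15<<14 = 245760; acc -> 248053, shift -> 21
byte 3=0x25: payload=0x25=37, contrib = 37<<21 = 77594624; acc -> 77842677, shift -> 28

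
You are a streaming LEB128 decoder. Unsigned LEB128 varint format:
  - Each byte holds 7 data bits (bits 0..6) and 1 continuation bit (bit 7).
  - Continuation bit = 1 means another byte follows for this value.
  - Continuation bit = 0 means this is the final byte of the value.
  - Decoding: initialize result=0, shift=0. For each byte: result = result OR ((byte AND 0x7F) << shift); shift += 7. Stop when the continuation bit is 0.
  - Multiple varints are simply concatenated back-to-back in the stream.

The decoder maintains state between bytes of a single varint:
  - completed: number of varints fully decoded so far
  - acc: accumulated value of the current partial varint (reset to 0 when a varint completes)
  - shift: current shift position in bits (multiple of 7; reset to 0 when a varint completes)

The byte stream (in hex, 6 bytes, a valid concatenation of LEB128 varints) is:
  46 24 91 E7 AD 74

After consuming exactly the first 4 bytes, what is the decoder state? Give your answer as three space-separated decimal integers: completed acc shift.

byte[0]=0x46 cont=0 payload=0x46: varint #1 complete (value=70); reset -> completed=1 acc=0 shift=0
byte[1]=0x24 cont=0 payload=0x24: varint #2 complete (value=36); reset -> completed=2 acc=0 shift=0
byte[2]=0x91 cont=1 payload=0x11: acc |= 17<<0 -> completed=2 acc=17 shift=7
byte[3]=0xE7 cont=1 payload=0x67: acc |= 103<<7 -> completed=2 acc=13201 shift=14

Answer: 2 13201 14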